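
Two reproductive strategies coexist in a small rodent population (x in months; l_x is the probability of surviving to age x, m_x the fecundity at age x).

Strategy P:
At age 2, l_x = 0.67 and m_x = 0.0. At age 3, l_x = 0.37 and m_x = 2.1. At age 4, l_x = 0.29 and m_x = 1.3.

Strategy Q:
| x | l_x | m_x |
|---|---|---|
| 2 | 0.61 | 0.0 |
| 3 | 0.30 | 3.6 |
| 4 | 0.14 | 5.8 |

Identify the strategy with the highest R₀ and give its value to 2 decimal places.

Strategy P: R₀ = 0.67×0.0 + 0.37×2.1 + 0.29×1.3 = 1.1540
Strategy Q: R₀ = 0.61×0.0 + 0.30×3.6 + 0.14×5.8 = 1.8920
Highest R₀: strategy Q with 1.8920.

1.89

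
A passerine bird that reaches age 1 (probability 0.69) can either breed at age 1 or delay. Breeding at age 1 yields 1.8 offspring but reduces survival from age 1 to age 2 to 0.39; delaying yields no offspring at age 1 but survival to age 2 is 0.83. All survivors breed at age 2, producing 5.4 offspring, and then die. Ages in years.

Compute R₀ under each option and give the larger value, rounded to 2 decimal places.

breed at age 1: R₀ = 0.69 × (1.8 + 0.39 × 5.4) = 0.69 × 3.9060 = 2.6951
delay to age 2: R₀ = 0.69 × (0.83 × 5.4) = 0.69 × 4.4820 = 3.0926
Higher: delay to age 2 (3.0926).

3.09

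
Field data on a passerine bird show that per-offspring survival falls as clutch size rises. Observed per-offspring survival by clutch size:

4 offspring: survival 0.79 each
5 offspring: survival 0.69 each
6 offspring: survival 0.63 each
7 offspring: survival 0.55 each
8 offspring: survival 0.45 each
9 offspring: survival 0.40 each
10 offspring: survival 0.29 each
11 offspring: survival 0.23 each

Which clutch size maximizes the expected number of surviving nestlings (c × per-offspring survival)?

Expected surviving nestlings = c × s(c):
  c=4: 4 × 0.79 = 3.160
  c=5: 5 × 0.69 = 3.450
  c=6: 6 × 0.63 = 3.780
  c=7: 7 × 0.55 = 3.850
  c=8: 8 × 0.45 = 3.600
  c=9: 9 × 0.40 = 3.600
  c=10: 10 × 0.29 = 2.900
  c=11: 11 × 0.23 = 2.530
Maximum at c = 7 (3.850 surviving nestlings).

7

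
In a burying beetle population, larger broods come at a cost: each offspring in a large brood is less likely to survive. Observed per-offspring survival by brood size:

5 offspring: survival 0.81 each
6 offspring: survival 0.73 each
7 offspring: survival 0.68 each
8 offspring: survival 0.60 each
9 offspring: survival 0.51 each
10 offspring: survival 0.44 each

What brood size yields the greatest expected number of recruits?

Expected recruits = c × s(c):
  c=5: 5 × 0.81 = 4.050
  c=6: 6 × 0.73 = 4.380
  c=7: 7 × 0.68 = 4.760
  c=8: 8 × 0.60 = 4.800
  c=9: 9 × 0.51 = 4.590
  c=10: 10 × 0.44 = 4.400
Maximum at c = 8 (4.800 recruits).

8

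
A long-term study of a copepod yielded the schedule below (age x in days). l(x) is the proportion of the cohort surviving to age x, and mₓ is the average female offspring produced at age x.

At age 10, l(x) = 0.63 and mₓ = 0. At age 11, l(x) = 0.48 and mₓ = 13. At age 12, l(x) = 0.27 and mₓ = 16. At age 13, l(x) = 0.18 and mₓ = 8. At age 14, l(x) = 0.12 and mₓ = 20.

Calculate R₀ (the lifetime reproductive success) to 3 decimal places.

R₀ = Σ l(x) mₓ:
  age 10: 0.63 × 0 = 0.0000
  age 11: 0.48 × 13 = 6.2400
  age 12: 0.27 × 16 = 4.3200
  age 13: 0.18 × 8 = 1.4400
  age 14: 0.12 × 20 = 2.4000
R₀ = 0.0000 + 6.2400 + 4.3200 + 1.4400 + 2.4000 = 14.4000

14.400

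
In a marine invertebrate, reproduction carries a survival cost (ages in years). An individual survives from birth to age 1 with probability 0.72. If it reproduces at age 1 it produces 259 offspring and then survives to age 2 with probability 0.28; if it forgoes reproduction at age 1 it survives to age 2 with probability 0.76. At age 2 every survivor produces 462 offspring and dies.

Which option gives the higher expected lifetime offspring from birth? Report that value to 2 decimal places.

breed at age 1: R₀ = 0.72 × (259 + 0.28 × 462) = 0.72 × 388.3600 = 279.6192
delay to age 2: R₀ = 0.72 × (0.76 × 462) = 0.72 × 351.1200 = 252.8064
Higher: breed at age 1 (279.6192).

279.62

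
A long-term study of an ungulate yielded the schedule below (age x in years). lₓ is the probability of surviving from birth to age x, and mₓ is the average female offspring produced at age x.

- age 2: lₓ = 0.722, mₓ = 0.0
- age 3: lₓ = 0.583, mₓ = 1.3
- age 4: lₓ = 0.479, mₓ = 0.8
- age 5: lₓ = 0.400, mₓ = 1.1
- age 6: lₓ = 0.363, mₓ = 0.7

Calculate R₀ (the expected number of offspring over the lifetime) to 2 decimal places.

R₀ = Σ lₓ mₓ:
  age 2: 0.722 × 0.0 = 0.0000
  age 3: 0.583 × 1.3 = 0.7579
  age 4: 0.479 × 0.8 = 0.3832
  age 5: 0.400 × 1.1 = 0.4400
  age 6: 0.363 × 0.7 = 0.2541
R₀ = 0.0000 + 0.7579 + 0.3832 + 0.4400 + 0.2541 = 1.8352

1.84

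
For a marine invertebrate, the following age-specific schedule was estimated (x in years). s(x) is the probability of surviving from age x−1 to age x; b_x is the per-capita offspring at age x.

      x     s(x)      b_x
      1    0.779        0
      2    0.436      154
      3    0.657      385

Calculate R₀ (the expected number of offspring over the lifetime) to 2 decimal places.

Survivorship from birth: l_x = s_1·s_2·…·s_x.
  l_1 = 0.77900
  l_2 = 0.33964
  l_3 = 0.22315
R₀ = Σ l_x b_x:
  age 1: 0.77900 × 0 = 0.0000
  age 2: 0.33964 × 154 = 52.3046
  age 3: 0.22315 × 385 = 85.9127
R₀ = 0.0000 + 52.3046 + 85.9127 = 138.2173

138.22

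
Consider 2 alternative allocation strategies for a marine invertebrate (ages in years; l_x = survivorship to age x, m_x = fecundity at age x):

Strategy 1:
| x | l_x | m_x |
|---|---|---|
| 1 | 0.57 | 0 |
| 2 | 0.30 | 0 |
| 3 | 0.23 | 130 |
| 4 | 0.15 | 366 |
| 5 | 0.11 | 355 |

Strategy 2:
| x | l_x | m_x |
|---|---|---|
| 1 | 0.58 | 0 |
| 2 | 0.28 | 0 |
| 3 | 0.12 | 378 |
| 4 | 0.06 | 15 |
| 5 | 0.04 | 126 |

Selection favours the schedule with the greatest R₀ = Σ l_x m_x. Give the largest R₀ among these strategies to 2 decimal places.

123.85

Strategy 1: R₀ = 0.57×0 + 0.30×0 + 0.23×130 + 0.15×366 + 0.11×355 = 123.8500
Strategy 2: R₀ = 0.58×0 + 0.28×0 + 0.12×378 + 0.06×15 + 0.04×126 = 51.3000
Highest R₀: strategy 1 with 123.8500.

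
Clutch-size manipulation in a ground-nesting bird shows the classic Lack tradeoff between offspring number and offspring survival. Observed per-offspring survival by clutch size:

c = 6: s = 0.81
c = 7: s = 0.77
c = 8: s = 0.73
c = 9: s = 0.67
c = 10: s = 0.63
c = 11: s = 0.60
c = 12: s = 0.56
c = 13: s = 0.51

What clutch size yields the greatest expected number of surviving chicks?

Expected surviving chicks = c × s(c):
  c=6: 6 × 0.81 = 4.860
  c=7: 7 × 0.77 = 5.390
  c=8: 8 × 0.73 = 5.840
  c=9: 9 × 0.67 = 6.030
  c=10: 10 × 0.63 = 6.300
  c=11: 11 × 0.60 = 6.600
  c=12: 12 × 0.56 = 6.720
  c=13: 13 × 0.51 = 6.630
Maximum at c = 12 (6.720 surviving chicks).

12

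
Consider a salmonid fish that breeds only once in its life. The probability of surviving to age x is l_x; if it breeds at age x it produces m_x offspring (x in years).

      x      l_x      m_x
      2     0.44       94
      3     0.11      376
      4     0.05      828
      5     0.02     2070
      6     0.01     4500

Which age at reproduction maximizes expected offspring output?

6

Expected offspring if breeding at age x = l_x × m_x:
  age 2: 0.44 × 94 = 41.360
  age 3: 0.11 × 376 = 41.360
  age 4: 0.05 × 828 = 41.400
  age 5: 0.02 × 2070 = 41.400
  age 6: 0.01 × 4500 = 45.000
Maximum at age 6 (45.000).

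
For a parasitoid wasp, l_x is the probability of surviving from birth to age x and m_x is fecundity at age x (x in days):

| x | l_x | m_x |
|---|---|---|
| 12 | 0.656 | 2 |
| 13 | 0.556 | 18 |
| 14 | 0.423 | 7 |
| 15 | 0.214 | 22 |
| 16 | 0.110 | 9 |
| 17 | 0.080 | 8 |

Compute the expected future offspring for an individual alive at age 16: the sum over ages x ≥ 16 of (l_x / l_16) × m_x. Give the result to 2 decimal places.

l_16 = 0.110. Conditional survival from age 16 to x is l_x / l_16.
  x=16: (0.110/0.110) × 9 = 9.0000
  x=17: (0.080/0.110) × 8 = 5.8182
Sum = 9.0000 + 5.8182 = 14.8182

14.82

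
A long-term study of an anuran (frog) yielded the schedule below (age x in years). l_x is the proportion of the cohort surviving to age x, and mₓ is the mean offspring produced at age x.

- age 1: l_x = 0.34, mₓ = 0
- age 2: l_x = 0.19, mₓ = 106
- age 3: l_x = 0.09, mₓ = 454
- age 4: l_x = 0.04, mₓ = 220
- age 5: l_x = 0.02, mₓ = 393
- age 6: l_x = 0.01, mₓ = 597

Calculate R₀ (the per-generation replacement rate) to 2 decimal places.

R₀ = Σ l_x mₓ:
  age 1: 0.34 × 0 = 0.0000
  age 2: 0.19 × 106 = 20.1400
  age 3: 0.09 × 454 = 40.8600
  age 4: 0.04 × 220 = 8.8000
  age 5: 0.02 × 393 = 7.8600
  age 6: 0.01 × 597 = 5.9700
R₀ = 0.0000 + 20.1400 + 40.8600 + 8.8000 + 7.8600 + 5.9700 = 83.6300

83.63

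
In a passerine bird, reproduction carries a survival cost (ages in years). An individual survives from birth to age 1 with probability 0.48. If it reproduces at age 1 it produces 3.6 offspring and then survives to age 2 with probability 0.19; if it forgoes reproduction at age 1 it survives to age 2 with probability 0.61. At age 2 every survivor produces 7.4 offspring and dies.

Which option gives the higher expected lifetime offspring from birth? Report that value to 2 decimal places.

2.40

breed at age 1: R₀ = 0.48 × (3.6 + 0.19 × 7.4) = 0.48 × 5.0060 = 2.4029
delay to age 2: R₀ = 0.48 × (0.61 × 7.4) = 0.48 × 4.5140 = 2.1667
Higher: breed at age 1 (2.4029).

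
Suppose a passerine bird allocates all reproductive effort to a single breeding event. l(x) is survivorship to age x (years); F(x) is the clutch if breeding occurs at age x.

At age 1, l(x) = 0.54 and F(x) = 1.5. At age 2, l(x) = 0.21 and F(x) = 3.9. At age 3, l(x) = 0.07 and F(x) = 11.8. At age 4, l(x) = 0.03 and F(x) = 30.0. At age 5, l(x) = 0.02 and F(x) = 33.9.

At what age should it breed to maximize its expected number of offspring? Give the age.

Expected offspring if breeding at age x = l(x) × F(x):
  age 1: 0.54 × 1.5 = 0.810
  age 2: 0.21 × 3.9 = 0.819
  age 3: 0.07 × 11.8 = 0.826
  age 4: 0.03 × 30.0 = 0.900
  age 5: 0.02 × 33.9 = 0.678
Maximum at age 4 (0.900).

4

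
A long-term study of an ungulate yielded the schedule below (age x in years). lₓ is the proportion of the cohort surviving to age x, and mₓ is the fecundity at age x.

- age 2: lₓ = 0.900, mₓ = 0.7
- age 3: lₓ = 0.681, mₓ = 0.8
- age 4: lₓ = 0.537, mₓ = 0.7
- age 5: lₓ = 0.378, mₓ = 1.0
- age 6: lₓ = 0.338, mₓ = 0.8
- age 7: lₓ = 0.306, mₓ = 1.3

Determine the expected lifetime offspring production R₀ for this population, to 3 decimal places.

2.597

R₀ = Σ lₓ mₓ:
  age 2: 0.900 × 0.7 = 0.6300
  age 3: 0.681 × 0.8 = 0.5448
  age 4: 0.537 × 0.7 = 0.3759
  age 5: 0.378 × 1.0 = 0.3780
  age 6: 0.338 × 0.8 = 0.2704
  age 7: 0.306 × 1.3 = 0.3978
R₀ = 0.6300 + 0.5448 + 0.3759 + 0.3780 + 0.2704 + 0.3978 = 2.5969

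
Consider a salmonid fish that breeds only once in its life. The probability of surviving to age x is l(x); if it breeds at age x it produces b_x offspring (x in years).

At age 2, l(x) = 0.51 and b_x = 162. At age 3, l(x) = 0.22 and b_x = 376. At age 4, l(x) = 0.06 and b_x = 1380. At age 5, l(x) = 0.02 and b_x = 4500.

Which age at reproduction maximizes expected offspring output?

5

Expected offspring if breeding at age x = l(x) × b_x:
  age 2: 0.51 × 162 = 82.620
  age 3: 0.22 × 376 = 82.720
  age 4: 0.06 × 1380 = 82.800
  age 5: 0.02 × 4500 = 90.000
Maximum at age 5 (90.000).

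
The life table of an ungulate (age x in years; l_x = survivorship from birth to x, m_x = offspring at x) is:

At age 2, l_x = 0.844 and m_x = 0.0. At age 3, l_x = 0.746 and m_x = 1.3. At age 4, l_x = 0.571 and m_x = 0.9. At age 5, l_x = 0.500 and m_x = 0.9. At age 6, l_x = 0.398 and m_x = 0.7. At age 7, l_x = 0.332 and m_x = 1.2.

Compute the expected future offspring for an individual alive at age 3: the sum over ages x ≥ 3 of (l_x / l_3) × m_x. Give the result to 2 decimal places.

l_3 = 0.746. Conditional survival from age 3 to x is l_x / l_3.
  x=3: (0.746/0.746) × 1.3 = 1.3000
  x=4: (0.571/0.746) × 0.9 = 0.6889
  x=5: (0.500/0.746) × 0.9 = 0.6032
  x=6: (0.398/0.746) × 0.7 = 0.3735
  x=7: (0.332/0.746) × 1.2 = 0.5340
Sum = 1.3000 + 0.6889 + 0.6032 + 0.3735 + 0.5340 = 3.4996

3.50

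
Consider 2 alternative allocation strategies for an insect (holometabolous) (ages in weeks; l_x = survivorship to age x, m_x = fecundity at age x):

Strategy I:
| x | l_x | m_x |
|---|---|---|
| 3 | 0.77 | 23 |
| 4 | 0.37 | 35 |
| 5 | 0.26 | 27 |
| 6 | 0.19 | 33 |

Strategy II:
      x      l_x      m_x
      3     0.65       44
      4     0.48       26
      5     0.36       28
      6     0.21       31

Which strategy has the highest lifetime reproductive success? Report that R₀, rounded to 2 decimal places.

Strategy I: R₀ = 0.77×23 + 0.37×35 + 0.26×27 + 0.19×33 = 43.9500
Strategy II: R₀ = 0.65×44 + 0.48×26 + 0.36×28 + 0.21×31 = 57.6700
Highest R₀: strategy II with 57.6700.

57.67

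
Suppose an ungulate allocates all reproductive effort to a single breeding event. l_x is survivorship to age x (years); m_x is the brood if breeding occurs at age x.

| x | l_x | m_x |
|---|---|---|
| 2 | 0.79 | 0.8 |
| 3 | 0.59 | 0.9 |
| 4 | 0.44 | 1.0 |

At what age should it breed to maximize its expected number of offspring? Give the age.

2

Expected offspring if breeding at age x = l_x × m_x:
  age 2: 0.79 × 0.8 = 0.632
  age 3: 0.59 × 0.9 = 0.531
  age 4: 0.44 × 1.0 = 0.440
Maximum at age 2 (0.632).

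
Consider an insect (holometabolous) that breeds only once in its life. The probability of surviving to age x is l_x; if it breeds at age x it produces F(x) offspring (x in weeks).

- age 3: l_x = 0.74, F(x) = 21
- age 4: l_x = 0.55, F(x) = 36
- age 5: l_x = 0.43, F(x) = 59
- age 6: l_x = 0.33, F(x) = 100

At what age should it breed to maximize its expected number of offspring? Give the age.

6

Expected offspring if breeding at age x = l_x × F(x):
  age 3: 0.74 × 21 = 15.540
  age 4: 0.55 × 36 = 19.800
  age 5: 0.43 × 59 = 25.370
  age 6: 0.33 × 100 = 33.000
Maximum at age 6 (33.000).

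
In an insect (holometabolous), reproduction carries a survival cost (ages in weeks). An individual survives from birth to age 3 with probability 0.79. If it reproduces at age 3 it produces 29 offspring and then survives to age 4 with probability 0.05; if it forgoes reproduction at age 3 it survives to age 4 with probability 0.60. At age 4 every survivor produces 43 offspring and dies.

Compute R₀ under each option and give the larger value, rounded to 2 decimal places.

24.61

breed at age 3: R₀ = 0.79 × (29 + 0.05 × 43) = 0.79 × 31.1500 = 24.6085
delay to age 4: R₀ = 0.79 × (0.60 × 43) = 0.79 × 25.8000 = 20.3820
Higher: breed at age 3 (24.6085).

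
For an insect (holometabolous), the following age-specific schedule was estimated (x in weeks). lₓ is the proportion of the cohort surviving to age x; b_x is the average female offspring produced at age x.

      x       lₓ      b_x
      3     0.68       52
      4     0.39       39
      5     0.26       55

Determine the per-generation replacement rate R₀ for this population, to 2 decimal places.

64.87

R₀ = Σ lₓ b_x:
  age 3: 0.68 × 52 = 35.3600
  age 4: 0.39 × 39 = 15.2100
  age 5: 0.26 × 55 = 14.3000
R₀ = 35.3600 + 15.2100 + 14.3000 = 64.8700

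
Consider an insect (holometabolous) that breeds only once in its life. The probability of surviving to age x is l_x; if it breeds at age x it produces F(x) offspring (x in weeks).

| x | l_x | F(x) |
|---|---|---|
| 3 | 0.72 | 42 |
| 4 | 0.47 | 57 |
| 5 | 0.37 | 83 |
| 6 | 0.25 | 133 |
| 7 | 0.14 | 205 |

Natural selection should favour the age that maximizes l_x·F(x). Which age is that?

Expected offspring if breeding at age x = l_x × F(x):
  age 3: 0.72 × 42 = 30.240
  age 4: 0.47 × 57 = 26.790
  age 5: 0.37 × 83 = 30.710
  age 6: 0.25 × 133 = 33.250
  age 7: 0.14 × 205 = 28.700
Maximum at age 6 (33.250).

6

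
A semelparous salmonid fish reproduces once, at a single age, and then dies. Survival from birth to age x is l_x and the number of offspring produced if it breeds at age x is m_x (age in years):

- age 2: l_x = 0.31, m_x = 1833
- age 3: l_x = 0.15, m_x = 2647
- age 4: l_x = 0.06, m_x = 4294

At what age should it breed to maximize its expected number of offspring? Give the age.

Expected offspring if breeding at age x = l_x × m_x:
  age 2: 0.31 × 1833 = 568.230
  age 3: 0.15 × 2647 = 397.050
  age 4: 0.06 × 4294 = 257.640
Maximum at age 2 (568.230).

2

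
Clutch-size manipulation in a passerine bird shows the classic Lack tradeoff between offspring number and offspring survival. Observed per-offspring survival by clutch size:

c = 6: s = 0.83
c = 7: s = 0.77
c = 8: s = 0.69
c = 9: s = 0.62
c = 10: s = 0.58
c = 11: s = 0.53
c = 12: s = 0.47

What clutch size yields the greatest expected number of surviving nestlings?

Expected surviving nestlings = c × s(c):
  c=6: 6 × 0.83 = 4.980
  c=7: 7 × 0.77 = 5.390
  c=8: 8 × 0.69 = 5.520
  c=9: 9 × 0.62 = 5.580
  c=10: 10 × 0.58 = 5.800
  c=11: 11 × 0.53 = 5.830
  c=12: 12 × 0.47 = 5.640
Maximum at c = 11 (5.830 surviving nestlings).

11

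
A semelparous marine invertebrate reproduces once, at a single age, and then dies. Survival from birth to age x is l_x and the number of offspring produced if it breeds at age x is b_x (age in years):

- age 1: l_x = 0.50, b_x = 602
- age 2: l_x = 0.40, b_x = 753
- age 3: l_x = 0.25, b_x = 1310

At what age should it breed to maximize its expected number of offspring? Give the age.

3

Expected offspring if breeding at age x = l_x × b_x:
  age 1: 0.50 × 602 = 301.000
  age 2: 0.40 × 753 = 301.200
  age 3: 0.25 × 1310 = 327.500
Maximum at age 3 (327.500).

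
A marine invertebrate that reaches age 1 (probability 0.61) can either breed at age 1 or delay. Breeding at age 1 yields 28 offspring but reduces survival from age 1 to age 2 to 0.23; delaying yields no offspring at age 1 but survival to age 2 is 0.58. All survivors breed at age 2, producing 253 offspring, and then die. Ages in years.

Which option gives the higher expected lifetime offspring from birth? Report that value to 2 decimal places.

breed at age 1: R₀ = 0.61 × (28 + 0.23 × 253) = 0.61 × 86.1900 = 52.5759
delay to age 2: R₀ = 0.61 × (0.58 × 253) = 0.61 × 146.7400 = 89.5114
Higher: delay to age 2 (89.5114).

89.51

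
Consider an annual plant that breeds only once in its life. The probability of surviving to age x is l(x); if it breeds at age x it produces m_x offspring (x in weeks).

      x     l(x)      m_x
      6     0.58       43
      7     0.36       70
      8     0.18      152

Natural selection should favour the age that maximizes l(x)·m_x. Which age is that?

8

Expected offspring if breeding at age x = l(x) × m_x:
  age 6: 0.58 × 43 = 24.940
  age 7: 0.36 × 70 = 25.200
  age 8: 0.18 × 152 = 27.360
Maximum at age 8 (27.360).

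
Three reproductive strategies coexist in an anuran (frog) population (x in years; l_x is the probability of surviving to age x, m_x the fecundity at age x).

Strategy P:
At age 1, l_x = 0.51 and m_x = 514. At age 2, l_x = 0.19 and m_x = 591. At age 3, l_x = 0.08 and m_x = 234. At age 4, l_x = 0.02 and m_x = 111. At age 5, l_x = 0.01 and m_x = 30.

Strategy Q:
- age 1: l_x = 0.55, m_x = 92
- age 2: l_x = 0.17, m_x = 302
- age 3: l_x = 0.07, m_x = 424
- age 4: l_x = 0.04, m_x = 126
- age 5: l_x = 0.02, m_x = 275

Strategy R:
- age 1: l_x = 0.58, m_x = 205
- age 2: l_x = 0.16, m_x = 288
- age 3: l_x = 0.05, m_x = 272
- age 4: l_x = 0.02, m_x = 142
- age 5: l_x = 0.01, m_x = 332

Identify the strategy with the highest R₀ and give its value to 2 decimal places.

Strategy P: R₀ = 0.51×514 + 0.19×591 + 0.08×234 + 0.02×111 + 0.01×30 = 395.6700
Strategy Q: R₀ = 0.55×92 + 0.17×302 + 0.07×424 + 0.04×126 + 0.02×275 = 142.1600
Strategy R: R₀ = 0.58×205 + 0.16×288 + 0.05×272 + 0.02×142 + 0.01×332 = 184.7400
Highest R₀: strategy P with 395.6700.

395.67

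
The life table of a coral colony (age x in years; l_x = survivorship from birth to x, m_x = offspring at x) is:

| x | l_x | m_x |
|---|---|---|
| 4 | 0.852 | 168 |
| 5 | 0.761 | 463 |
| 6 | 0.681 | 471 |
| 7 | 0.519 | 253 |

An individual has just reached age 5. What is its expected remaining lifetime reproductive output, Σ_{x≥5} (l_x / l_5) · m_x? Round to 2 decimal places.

l_5 = 0.761. Conditional survival from age 5 to x is l_x / l_5.
  x=5: (0.761/0.761) × 463 = 463.0000
  x=6: (0.681/0.761) × 471 = 421.4862
  x=7: (0.519/0.761) × 253 = 172.5453
Sum = 463.0000 + 421.4862 + 172.5453 = 1057.0315

1057.03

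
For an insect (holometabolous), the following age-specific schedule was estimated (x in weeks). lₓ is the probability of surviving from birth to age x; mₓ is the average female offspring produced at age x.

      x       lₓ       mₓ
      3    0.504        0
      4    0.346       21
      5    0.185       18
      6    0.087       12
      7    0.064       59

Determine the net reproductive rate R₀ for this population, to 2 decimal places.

15.42

R₀ = Σ lₓ mₓ:
  age 3: 0.504 × 0 = 0.0000
  age 4: 0.346 × 21 = 7.2660
  age 5: 0.185 × 18 = 3.3300
  age 6: 0.087 × 12 = 1.0440
  age 7: 0.064 × 59 = 3.7760
R₀ = 0.0000 + 7.2660 + 3.3300 + 1.0440 + 3.7760 = 15.4160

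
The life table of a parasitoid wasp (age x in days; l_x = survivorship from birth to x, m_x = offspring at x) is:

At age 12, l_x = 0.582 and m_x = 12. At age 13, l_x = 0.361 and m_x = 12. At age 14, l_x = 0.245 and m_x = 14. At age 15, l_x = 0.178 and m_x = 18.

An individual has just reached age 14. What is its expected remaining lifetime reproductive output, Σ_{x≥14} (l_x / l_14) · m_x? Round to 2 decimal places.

27.08

l_14 = 0.245. Conditional survival from age 14 to x is l_x / l_14.
  x=14: (0.245/0.245) × 14 = 14.0000
  x=15: (0.178/0.245) × 18 = 13.0776
Sum = 14.0000 + 13.0776 = 27.0776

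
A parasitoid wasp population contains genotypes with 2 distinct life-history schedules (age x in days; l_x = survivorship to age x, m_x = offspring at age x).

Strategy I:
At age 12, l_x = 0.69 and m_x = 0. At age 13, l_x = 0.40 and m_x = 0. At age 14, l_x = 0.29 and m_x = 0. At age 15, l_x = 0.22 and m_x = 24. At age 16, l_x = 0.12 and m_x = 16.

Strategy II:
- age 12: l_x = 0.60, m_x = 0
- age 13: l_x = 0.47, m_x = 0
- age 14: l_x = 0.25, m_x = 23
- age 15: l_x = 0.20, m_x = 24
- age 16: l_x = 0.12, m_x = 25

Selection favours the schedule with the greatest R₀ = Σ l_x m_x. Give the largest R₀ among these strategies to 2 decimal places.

Strategy I: R₀ = 0.69×0 + 0.40×0 + 0.29×0 + 0.22×24 + 0.12×16 = 7.2000
Strategy II: R₀ = 0.60×0 + 0.47×0 + 0.25×23 + 0.20×24 + 0.12×25 = 13.5500
Highest R₀: strategy II with 13.5500.

13.55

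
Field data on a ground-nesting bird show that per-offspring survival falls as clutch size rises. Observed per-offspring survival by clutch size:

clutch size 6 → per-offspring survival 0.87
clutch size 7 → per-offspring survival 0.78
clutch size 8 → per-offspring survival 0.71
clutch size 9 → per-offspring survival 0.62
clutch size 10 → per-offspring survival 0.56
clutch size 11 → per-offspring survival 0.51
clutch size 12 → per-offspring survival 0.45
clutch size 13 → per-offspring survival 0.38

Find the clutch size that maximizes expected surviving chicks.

Expected surviving chicks = c × s(c):
  c=6: 6 × 0.87 = 5.220
  c=7: 7 × 0.78 = 5.460
  c=8: 8 × 0.71 = 5.680
  c=9: 9 × 0.62 = 5.580
  c=10: 10 × 0.56 = 5.600
  c=11: 11 × 0.51 = 5.610
  c=12: 12 × 0.45 = 5.400
  c=13: 13 × 0.38 = 4.940
Maximum at c = 8 (5.680 surviving chicks).

8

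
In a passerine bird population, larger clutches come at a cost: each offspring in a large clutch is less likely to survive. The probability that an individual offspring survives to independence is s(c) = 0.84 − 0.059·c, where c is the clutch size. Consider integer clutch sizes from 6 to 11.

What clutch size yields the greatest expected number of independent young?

Expected independent young = c × s(c):
  c=6: 6 × 0.486 = 2.916
  c=7: 7 × 0.427 = 2.989
  c=8: 8 × 0.368 = 2.944
  c=9: 9 × 0.309 = 2.781
  c=10: 10 × 0.250 = 2.500
  c=11: 11 × 0.191 = 2.101
Maximum at c = 7 (2.989 independent young).

7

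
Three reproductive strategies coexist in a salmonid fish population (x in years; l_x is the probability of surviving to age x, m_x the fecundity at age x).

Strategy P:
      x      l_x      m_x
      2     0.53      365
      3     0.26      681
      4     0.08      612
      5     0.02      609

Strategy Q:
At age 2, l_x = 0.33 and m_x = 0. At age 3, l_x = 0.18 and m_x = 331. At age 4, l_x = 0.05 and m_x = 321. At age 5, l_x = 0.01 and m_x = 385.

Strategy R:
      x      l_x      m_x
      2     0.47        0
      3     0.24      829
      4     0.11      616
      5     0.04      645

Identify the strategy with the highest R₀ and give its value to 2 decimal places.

Strategy P: R₀ = 0.53×365 + 0.26×681 + 0.08×612 + 0.02×609 = 431.6500
Strategy Q: R₀ = 0.33×0 + 0.18×331 + 0.05×321 + 0.01×385 = 79.4800
Strategy R: R₀ = 0.47×0 + 0.24×829 + 0.11×616 + 0.04×645 = 292.5200
Highest R₀: strategy P with 431.6500.

431.65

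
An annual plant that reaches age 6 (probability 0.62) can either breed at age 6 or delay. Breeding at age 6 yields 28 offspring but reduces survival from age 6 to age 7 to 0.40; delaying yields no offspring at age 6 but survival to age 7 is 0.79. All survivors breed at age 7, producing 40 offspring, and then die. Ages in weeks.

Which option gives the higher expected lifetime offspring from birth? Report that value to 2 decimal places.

27.28

breed at age 6: R₀ = 0.62 × (28 + 0.40 × 40) = 0.62 × 44.0000 = 27.2800
delay to age 7: R₀ = 0.62 × (0.79 × 40) = 0.62 × 31.6000 = 19.5920
Higher: breed at age 6 (27.2800).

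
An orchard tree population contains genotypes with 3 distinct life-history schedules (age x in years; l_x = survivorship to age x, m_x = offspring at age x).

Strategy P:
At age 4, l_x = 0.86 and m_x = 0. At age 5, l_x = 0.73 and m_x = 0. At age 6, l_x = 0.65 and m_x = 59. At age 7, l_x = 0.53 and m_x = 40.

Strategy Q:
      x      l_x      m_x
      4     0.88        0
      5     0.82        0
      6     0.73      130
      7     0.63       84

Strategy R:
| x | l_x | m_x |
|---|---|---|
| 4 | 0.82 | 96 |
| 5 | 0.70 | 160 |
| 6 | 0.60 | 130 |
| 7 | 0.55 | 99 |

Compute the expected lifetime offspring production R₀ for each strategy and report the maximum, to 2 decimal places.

323.17

Strategy P: R₀ = 0.86×0 + 0.73×0 + 0.65×59 + 0.53×40 = 59.5500
Strategy Q: R₀ = 0.88×0 + 0.82×0 + 0.73×130 + 0.63×84 = 147.8200
Strategy R: R₀ = 0.82×96 + 0.70×160 + 0.60×130 + 0.55×99 = 323.1700
Highest R₀: strategy R with 323.1700.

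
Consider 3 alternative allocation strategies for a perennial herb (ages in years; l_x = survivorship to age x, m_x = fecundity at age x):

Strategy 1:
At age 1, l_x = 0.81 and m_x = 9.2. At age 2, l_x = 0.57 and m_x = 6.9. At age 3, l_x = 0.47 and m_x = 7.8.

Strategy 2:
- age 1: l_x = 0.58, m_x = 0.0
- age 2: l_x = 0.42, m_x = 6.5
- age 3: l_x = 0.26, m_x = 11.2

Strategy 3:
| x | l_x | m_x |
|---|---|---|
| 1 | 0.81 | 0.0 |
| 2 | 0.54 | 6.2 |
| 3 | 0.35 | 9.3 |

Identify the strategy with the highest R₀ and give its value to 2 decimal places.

Strategy 1: R₀ = 0.81×9.2 + 0.57×6.9 + 0.47×7.8 = 15.0510
Strategy 2: R₀ = 0.58×0.0 + 0.42×6.5 + 0.26×11.2 = 5.6420
Strategy 3: R₀ = 0.81×0.0 + 0.54×6.2 + 0.35×9.3 = 6.6030
Highest R₀: strategy 1 with 15.0510.

15.05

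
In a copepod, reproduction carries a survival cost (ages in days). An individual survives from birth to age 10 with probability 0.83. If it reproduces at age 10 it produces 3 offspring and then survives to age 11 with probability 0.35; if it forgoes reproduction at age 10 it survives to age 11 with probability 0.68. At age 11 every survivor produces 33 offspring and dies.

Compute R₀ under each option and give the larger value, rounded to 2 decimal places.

breed at age 10: R₀ = 0.83 × (3 + 0.35 × 33) = 0.83 × 14.5500 = 12.0765
delay to age 11: R₀ = 0.83 × (0.68 × 33) = 0.83 × 22.4400 = 18.6252
Higher: delay to age 11 (18.6252).

18.63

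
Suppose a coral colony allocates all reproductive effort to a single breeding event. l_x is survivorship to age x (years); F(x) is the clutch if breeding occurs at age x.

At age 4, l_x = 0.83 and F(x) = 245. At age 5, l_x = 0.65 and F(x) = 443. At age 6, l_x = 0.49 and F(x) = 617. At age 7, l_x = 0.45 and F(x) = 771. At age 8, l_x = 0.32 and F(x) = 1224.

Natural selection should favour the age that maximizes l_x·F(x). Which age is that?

8

Expected offspring if breeding at age x = l_x × F(x):
  age 4: 0.83 × 245 = 203.350
  age 5: 0.65 × 443 = 287.950
  age 6: 0.49 × 617 = 302.330
  age 7: 0.45 × 771 = 346.950
  age 8: 0.32 × 1224 = 391.680
Maximum at age 8 (391.680).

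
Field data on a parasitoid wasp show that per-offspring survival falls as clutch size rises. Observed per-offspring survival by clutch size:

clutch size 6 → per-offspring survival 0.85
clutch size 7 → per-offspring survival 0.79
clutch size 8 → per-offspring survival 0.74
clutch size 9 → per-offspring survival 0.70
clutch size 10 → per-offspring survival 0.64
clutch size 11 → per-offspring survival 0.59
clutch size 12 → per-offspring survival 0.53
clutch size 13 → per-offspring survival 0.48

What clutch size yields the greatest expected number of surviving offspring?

11

Expected surviving offspring = c × s(c):
  c=6: 6 × 0.85 = 5.100
  c=7: 7 × 0.79 = 5.530
  c=8: 8 × 0.74 = 5.920
  c=9: 9 × 0.70 = 6.300
  c=10: 10 × 0.64 = 6.400
  c=11: 11 × 0.59 = 6.490
  c=12: 12 × 0.53 = 6.360
  c=13: 13 × 0.48 = 6.240
Maximum at c = 11 (6.490 surviving offspring).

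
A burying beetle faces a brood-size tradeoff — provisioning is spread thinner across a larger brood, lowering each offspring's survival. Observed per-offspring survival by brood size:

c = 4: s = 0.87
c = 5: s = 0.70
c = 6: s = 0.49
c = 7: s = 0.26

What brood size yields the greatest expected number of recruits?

5

Expected recruits = c × s(c):
  c=4: 4 × 0.87 = 3.480
  c=5: 5 × 0.70 = 3.500
  c=6: 6 × 0.49 = 2.940
  c=7: 7 × 0.26 = 1.820
Maximum at c = 5 (3.500 recruits).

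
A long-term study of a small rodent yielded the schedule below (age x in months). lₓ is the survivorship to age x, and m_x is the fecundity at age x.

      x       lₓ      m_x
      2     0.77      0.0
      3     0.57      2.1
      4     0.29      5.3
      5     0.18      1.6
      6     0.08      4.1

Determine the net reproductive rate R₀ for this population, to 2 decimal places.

R₀ = Σ lₓ m_x:
  age 2: 0.77 × 0.0 = 0.0000
  age 3: 0.57 × 2.1 = 1.1970
  age 4: 0.29 × 5.3 = 1.5370
  age 5: 0.18 × 1.6 = 0.2880
  age 6: 0.08 × 4.1 = 0.3280
R₀ = 0.0000 + 1.1970 + 1.5370 + 0.2880 + 0.3280 = 3.3500

3.35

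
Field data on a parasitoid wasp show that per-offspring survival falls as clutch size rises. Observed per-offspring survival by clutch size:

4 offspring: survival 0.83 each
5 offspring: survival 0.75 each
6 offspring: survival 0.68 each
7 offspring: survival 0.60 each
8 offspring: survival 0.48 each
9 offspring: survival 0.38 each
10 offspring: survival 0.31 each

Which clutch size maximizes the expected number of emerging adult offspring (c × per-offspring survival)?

7

Expected emerging adult offspring = c × s(c):
  c=4: 4 × 0.83 = 3.320
  c=5: 5 × 0.75 = 3.750
  c=6: 6 × 0.68 = 4.080
  c=7: 7 × 0.60 = 4.200
  c=8: 8 × 0.48 = 3.840
  c=9: 9 × 0.38 = 3.420
  c=10: 10 × 0.31 = 3.100
Maximum at c = 7 (4.200 emerging adult offspring).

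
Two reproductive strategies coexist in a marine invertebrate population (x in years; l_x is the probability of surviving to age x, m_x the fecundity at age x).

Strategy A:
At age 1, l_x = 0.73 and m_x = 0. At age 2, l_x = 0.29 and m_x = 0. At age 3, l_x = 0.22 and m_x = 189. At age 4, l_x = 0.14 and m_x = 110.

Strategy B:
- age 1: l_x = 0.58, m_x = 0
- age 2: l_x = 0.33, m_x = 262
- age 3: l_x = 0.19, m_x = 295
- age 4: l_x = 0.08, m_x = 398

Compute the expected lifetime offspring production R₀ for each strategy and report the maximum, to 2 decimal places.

174.35

Strategy A: R₀ = 0.73×0 + 0.29×0 + 0.22×189 + 0.14×110 = 56.9800
Strategy B: R₀ = 0.58×0 + 0.33×262 + 0.19×295 + 0.08×398 = 174.3500
Highest R₀: strategy B with 174.3500.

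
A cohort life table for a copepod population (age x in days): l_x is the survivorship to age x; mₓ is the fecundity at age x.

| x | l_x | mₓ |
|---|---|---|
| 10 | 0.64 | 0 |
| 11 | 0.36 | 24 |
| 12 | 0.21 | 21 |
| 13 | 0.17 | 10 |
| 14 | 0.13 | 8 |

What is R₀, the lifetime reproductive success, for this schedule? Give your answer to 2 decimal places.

15.79

R₀ = Σ l_x mₓ:
  age 10: 0.64 × 0 = 0.0000
  age 11: 0.36 × 24 = 8.6400
  age 12: 0.21 × 21 = 4.4100
  age 13: 0.17 × 10 = 1.7000
  age 14: 0.13 × 8 = 1.0400
R₀ = 0.0000 + 8.6400 + 4.4100 + 1.7000 + 1.0400 = 15.7900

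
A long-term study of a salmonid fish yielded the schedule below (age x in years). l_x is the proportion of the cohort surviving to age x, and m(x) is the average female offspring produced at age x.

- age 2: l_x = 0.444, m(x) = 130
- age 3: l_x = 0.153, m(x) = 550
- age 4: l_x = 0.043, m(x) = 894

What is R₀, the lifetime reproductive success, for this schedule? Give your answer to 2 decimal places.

R₀ = Σ l_x m(x):
  age 2: 0.444 × 130 = 57.7200
  age 3: 0.153 × 550 = 84.1500
  age 4: 0.043 × 894 = 38.4420
R₀ = 57.7200 + 84.1500 + 38.4420 = 180.3120

180.31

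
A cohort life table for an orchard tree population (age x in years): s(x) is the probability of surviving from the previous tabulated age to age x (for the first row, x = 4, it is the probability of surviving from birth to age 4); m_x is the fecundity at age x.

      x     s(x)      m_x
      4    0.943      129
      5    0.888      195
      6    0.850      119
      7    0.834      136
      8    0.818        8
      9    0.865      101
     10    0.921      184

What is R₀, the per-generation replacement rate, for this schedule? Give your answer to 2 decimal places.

Survivorship from birth: l_x = s_4·s_5·…·s_x.
  l_4 = 0.94300
  l_5 = 0.83738
  l_6 = 0.71178
  l_7 = 0.59362
  l_8 = 0.48558
  l_9 = 0.42003
  l_10 = 0.38685
R₀ = Σ l_x m_x:
  age 4: 0.94300 × 129 = 121.6470
  age 5: 0.83738 × 195 = 163.2891
  age 6: 0.71178 × 119 = 84.7018
  age 7: 0.59362 × 136 = 80.7323
  age 8: 0.48558 × 8 = 3.8846
  age 9: 0.42003 × 101 = 42.4230
  age 10: 0.38685 × 184 = 71.1804
R₀ = 121.6470 + 163.2891 + 84.7018 + 80.7323 + 3.8846 + 42.4230 + 71.1804 = 567.8583

567.86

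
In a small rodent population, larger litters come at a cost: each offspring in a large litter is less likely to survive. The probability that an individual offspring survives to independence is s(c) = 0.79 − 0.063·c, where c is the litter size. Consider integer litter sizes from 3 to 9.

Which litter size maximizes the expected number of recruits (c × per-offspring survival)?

Expected recruits = c × s(c):
  c=3: 3 × 0.601 = 1.803
  c=4: 4 × 0.538 = 2.152
  c=5: 5 × 0.475 = 2.375
  c=6: 6 × 0.412 = 2.472
  c=7: 7 × 0.349 = 2.443
  c=8: 8 × 0.286 = 2.288
  c=9: 9 × 0.223 = 2.007
Maximum at c = 6 (2.472 recruits).

6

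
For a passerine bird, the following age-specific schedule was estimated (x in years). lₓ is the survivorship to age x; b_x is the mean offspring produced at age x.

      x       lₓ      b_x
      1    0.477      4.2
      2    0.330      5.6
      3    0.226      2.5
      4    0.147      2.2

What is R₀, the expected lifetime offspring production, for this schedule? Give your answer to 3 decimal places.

4.740

R₀ = Σ lₓ b_x:
  age 1: 0.477 × 4.2 = 2.0034
  age 2: 0.330 × 5.6 = 1.8480
  age 3: 0.226 × 2.5 = 0.5650
  age 4: 0.147 × 2.2 = 0.3234
R₀ = 2.0034 + 1.8480 + 0.5650 + 0.3234 = 4.7398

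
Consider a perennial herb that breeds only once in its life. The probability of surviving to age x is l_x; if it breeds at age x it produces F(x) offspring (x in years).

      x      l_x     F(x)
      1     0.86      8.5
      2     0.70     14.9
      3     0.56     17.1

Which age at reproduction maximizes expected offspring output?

2

Expected offspring if breeding at age x = l_x × F(x):
  age 1: 0.86 × 8.5 = 7.310
  age 2: 0.70 × 14.9 = 10.430
  age 3: 0.56 × 17.1 = 9.576
Maximum at age 2 (10.430).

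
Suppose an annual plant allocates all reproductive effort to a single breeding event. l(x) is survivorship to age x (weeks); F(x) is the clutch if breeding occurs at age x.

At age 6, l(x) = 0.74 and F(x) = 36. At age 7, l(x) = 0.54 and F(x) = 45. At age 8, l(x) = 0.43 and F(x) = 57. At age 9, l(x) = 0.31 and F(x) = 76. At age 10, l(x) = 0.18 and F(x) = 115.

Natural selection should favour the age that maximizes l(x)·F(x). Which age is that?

6

Expected offspring if breeding at age x = l(x) × F(x):
  age 6: 0.74 × 36 = 26.640
  age 7: 0.54 × 45 = 24.300
  age 8: 0.43 × 57 = 24.510
  age 9: 0.31 × 76 = 23.560
  age 10: 0.18 × 115 = 20.700
Maximum at age 6 (26.640).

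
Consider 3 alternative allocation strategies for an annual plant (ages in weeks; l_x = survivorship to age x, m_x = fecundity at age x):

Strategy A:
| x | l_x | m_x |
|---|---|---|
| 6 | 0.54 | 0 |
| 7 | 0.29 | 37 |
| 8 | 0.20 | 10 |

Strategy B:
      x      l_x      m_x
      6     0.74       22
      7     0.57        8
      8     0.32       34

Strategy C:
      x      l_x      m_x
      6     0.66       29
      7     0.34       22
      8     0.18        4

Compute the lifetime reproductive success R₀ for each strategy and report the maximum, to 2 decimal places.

Strategy A: R₀ = 0.54×0 + 0.29×37 + 0.20×10 = 12.7300
Strategy B: R₀ = 0.74×22 + 0.57×8 + 0.32×34 = 31.7200
Strategy C: R₀ = 0.66×29 + 0.34×22 + 0.18×4 = 27.3400
Highest R₀: strategy B with 31.7200.

31.72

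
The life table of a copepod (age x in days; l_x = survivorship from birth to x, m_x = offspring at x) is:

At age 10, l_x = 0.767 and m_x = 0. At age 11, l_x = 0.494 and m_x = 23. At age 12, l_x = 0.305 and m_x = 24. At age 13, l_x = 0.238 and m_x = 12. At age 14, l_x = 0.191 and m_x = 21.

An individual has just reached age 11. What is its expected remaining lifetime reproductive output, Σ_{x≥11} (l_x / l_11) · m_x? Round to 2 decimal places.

l_11 = 0.494. Conditional survival from age 11 to x is l_x / l_11.
  x=11: (0.494/0.494) × 23 = 23.0000
  x=12: (0.305/0.494) × 24 = 14.8178
  x=13: (0.238/0.494) × 12 = 5.7814
  x=14: (0.191/0.494) × 21 = 8.1194
Sum = 23.0000 + 14.8178 + 5.7814 + 8.1194 = 51.7186

51.72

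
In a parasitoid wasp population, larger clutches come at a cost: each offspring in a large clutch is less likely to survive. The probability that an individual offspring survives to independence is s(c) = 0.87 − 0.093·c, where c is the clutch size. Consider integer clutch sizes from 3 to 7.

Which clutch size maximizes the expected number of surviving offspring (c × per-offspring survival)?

5

Expected surviving offspring = c × s(c):
  c=3: 3 × 0.591 = 1.773
  c=4: 4 × 0.498 = 1.992
  c=5: 5 × 0.405 = 2.025
  c=6: 6 × 0.312 = 1.872
  c=7: 7 × 0.219 = 1.533
Maximum at c = 5 (2.025 surviving offspring).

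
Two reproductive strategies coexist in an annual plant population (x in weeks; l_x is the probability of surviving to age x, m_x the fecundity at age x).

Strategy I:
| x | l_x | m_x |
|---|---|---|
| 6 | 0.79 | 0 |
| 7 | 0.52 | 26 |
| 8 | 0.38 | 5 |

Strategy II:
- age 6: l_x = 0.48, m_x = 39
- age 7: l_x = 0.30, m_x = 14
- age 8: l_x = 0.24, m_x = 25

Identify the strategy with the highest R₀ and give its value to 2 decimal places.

Strategy I: R₀ = 0.79×0 + 0.52×26 + 0.38×5 = 15.4200
Strategy II: R₀ = 0.48×39 + 0.30×14 + 0.24×25 = 28.9200
Highest R₀: strategy II with 28.9200.

28.92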